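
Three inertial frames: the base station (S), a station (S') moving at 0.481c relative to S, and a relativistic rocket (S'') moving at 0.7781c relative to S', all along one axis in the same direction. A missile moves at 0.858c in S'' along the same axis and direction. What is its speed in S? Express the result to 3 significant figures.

Compose velocities in two stages. Stage 1 (into S'): u₁ = (0.858+0.7781)/(1+0.858×0.7781) = 0.9811.
Stage 2 (into S): u = (0.9811+0.481)/(1+0.9811×0.481) = 0.99334, so the speed is 0.993c.

0.993c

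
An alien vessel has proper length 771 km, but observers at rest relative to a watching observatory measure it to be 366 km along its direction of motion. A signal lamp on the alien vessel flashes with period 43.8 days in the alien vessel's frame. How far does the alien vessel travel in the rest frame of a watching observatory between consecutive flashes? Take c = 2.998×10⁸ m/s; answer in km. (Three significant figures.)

From L = L₀/γ: γ = 771/366 = 2.10656.
β = √(1 − 1/γ²) = 0.88014. Lab-frame period = γτ = 2.10656×43.8 days = 92.267 days. Distance = βc × γτ = 0.88014 × 2.998×10⁸ m/s × 7971868.8 s = 2.1035×10^15 m = 2.10×10^12 km.

2.10×10^12 km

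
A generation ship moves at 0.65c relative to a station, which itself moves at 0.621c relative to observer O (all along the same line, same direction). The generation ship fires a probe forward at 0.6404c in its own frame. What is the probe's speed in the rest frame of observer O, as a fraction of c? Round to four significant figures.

0.9785c

Compose velocities in two stages. Stage 1 (into S'): u₁ = (0.6404+0.65)/(1+0.6404×0.65) = 0.91113.
Stage 2 (into S): u = (0.91113+0.621)/(1+0.91113×0.621) = 0.97849, so the speed is 0.9785c.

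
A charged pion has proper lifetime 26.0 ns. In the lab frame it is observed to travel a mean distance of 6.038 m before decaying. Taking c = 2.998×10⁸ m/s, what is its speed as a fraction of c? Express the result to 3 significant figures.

d = βγcτ ⇒ βγ = d/(cτ) = 6.038 m / (7.7948 m) = 0.77462.
β = (βγ)/√(1+(βγ)²) = 0.77462/√1.600036 = 0.612.

0.612c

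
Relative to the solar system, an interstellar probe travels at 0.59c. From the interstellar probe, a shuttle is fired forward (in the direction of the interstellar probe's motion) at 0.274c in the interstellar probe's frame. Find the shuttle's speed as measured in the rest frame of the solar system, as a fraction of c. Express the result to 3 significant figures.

In units of c, u = (u' + v)/(1 + u'v) with u' = 0.274 and v = 0.59.
Numerator: 0.274 + 0.59 = 0.864. Denominator: 1 + (0.274)(0.59) = 1.16166.
u = 0.864/1.16166 = 0.74376, so the speed is 0.744c.

0.744c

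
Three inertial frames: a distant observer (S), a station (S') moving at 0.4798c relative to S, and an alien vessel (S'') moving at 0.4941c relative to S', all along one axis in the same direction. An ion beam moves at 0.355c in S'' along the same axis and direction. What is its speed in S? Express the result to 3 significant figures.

0.893c

First combine the ion beam and alien vessel (S''→S'): u₁ = (0.355 + 0.4941)/(1 + 0.355×0.4941) = 0.8491/1.1754055 = 0.72239.
Then combine with the station (S'→S): u = (0.72239 + 0.4798)/(1 + 0.72239×0.4798) = 1.20219/1.346602722 = 0.89276.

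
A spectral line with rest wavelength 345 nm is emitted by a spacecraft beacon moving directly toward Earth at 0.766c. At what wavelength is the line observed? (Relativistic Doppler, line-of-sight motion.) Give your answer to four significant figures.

Relativistic Doppler for wavelength: λ_obs = λ_src · √((1−β)/(1+β)).
With β = 0.766: factor = √(0.234/1.766) = 0.36401.
λ_obs = 345 × 0.36401 = 125.6 nm.

125.6 nm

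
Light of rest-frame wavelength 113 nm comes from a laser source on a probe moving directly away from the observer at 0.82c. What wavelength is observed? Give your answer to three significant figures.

359 nm

Relativistic Doppler for wavelength: λ_obs = λ_src · √((1+β)/(1−β)).
With β = 0.82: factor = √(1.82/0.18) = 3.1798.
λ_obs = 113 × 3.1798 = 359 nm.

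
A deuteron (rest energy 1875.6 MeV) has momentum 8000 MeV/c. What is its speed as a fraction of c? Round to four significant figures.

0.9736c

βγ = pc/(mc²) = 8000/1875.6 = 4.2653.
Since γ² = 1 + (βγ)² = 19.1928, γ = √19.1928 = 4.38096, and β = (βγ)/γ = 4.2653/4.38096 = 0.9736.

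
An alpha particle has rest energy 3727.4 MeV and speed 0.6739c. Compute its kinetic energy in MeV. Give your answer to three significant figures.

With β = 0.6739, γ = 1/√(1 − 0.6739²) = 1/√0.54585879 = 1.3535.
Kinetic energy: K = (γ − 1)mc² = (1.3535 − 1) × 3727.4 MeV = 0.3535 × 3727.4 = 1320 MeV.

1320 MeV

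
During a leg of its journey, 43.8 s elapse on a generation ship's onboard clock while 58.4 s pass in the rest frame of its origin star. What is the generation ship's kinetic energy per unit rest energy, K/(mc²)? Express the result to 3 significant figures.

0.333

γ = Δt/Δτ = 58.4/43.8 = 1.33333.
K/(mc²) = γ − 1 = 1.33333 − 1 = 0.333.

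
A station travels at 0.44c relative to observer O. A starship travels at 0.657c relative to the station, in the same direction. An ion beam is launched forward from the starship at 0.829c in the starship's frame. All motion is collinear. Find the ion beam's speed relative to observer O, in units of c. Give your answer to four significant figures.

Compose velocities in two stages. Stage 1 (into S'): u₁ = (0.829+0.657)/(1+0.829×0.657) = 0.96203.
Stage 2 (into S): u = (0.96203+0.44)/(1+0.96203×0.44) = 0.98506, so the speed is 0.9851c.

0.9851c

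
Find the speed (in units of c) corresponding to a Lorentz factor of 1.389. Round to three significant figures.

β = √(1 − 1/γ²) = √(1 − 1/1.929321) = √0.481683 = 0.694.

0.694c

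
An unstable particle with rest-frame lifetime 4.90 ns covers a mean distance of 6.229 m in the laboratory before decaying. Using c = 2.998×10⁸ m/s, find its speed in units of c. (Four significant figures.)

Let x = d/(cτ) = 6.229 m / (2.998×10⁸ m/s × 4.900×10^-9 s) = 4.2402. Since d = βγcτ, x = βγ = β/√(1−β²).
Solving: β² = x²/(1+x²) = 17.9793/18.9793 = 0.947311, so β = 0.9733.

0.9733c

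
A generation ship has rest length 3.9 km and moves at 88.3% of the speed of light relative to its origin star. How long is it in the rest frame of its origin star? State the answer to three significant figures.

1.83 km

With β = 0.883, γ = 1/√(1 − 0.883²) = 1/√0.220311 = 2.1305.
Along the direction of motion the measured length is L₀/γ = 3.9/2.1305 = 1.83 km.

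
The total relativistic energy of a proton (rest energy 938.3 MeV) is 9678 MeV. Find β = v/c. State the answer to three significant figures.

γ = E/(mc²) = 9678/938.3 = 10.314.
β = √(1 − 1/γ²) = √(1 − 0.00940039) = √0.99059961 = 0.995.

0.995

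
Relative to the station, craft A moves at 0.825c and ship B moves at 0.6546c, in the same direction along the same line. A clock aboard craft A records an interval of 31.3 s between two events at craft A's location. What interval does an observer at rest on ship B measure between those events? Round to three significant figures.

The velocity of craft A relative to ship B is (0.825 − 0.6546)c / (1 − 0.825×0.6546) = 0.37047c; relative speed 0.37047c.
γ for this relative speed: γ = 1/√(1 − 0.137248) = 1.0766.
Craft A's interval is proper; time dilation gives Δt_B = γΔτ = 1.0766 × 31.3 s = 33.7 s.

33.7 s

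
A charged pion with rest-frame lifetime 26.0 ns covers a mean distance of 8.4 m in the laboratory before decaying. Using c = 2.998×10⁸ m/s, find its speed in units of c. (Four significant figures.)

0.7330c

Let x = d/(cτ) = 8.400 m / (2.998×10⁸ m/s × 2.600×10^-8 s) = 1.0776. Since d = βγcτ, x = βγ = β/√(1−β²).
Solving: β² = x²/(1+x²) = 1.16122/2.16122 = 0.537298, so β = 0.7330.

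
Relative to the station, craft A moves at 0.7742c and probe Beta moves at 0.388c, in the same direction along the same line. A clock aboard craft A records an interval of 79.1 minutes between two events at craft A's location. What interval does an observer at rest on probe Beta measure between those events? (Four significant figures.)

94.86 minutes

The velocity of craft A relative to probe Beta is (0.7742 − 0.388)c / (1 − 0.7742×0.388) = 0.55202c; relative speed 0.55202c.
At |u| = 0.55202c, γ = (1 − 0.304726)^(−1/2) = 1.1993.
The clock on craft A records proper time, so probe Beta measures Δt = γΔτ = 1.1993 × 79.1 = 94.86 minutes.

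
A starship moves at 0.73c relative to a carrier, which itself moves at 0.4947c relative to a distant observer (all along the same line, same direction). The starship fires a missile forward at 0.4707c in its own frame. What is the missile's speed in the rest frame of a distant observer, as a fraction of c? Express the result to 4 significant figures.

First combine the missile and starship (S''→S'): u₁ = (0.4707 + 0.73)/(1 + 0.4707×0.73) = 1.2007/1.343611 = 0.89364.
Then combine with the carrier (S'→S): u = (0.89364 + 0.4947)/(1 + 0.89364×0.4947) = 1.38834/1.442083708 = 0.96273.

0.9627c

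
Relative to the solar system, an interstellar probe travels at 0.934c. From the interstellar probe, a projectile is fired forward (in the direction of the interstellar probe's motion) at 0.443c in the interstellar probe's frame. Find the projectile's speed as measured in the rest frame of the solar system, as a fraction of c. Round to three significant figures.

0.974c

Relativistic velocity addition: u = (u' + v)/(1 + u'v/c²), with u' = 0.443c and v = 0.934c.
Numerator: 0.443 + 0.934 = 1.377. Denominator: 1 + (0.443)(0.934) = 1.413762.
u = 1.377/1.413762 = 0.974, so the speed is 0.974c.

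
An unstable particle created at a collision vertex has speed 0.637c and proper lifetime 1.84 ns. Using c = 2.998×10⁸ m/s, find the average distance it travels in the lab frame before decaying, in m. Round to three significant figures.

γ = 1/√(1 − β²) = 1/√(1 − 0.405769) = 1/√0.594231 = 1/0.770864 = 1.2972.
Lab-frame lifetime: Δt = γτ = 1.2972 × 1.84 ns = 2.3868 ns.
Distance: d = vΔt = 0.637 × 2.998×10⁸ m/s × 2.3868×10^-9 s = 0.456 m.

0.456 m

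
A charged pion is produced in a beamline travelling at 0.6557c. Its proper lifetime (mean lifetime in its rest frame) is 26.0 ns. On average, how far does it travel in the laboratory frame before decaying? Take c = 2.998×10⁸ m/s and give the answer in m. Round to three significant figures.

With β = 0.6557, γ = 1/√(1 − 0.6557²) = 1/√0.57005751 = 1.3245.
Lab-frame lifetime: Δt = γτ = 1.3245 × 26.0 ns = 34.437 ns.
Distance: d = vΔt = 0.6557 × 2.998×10⁸ m/s × 3.4437×10^-8 s = 6.77 m.

6.77 m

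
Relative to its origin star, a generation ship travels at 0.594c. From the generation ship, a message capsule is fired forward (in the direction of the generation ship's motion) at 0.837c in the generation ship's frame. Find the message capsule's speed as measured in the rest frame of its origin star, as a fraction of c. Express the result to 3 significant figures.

Relativistic velocity addition: u = (u' + v)/(1 + u'v/c²), with u' = 0.837c and v = 0.594c.
Numerator: 0.837 + 0.594 = 1.431. Denominator: 1 + (0.837)(0.594) = 1.497178.
u = 1.431/1.497178 = 0.9558, so the speed is 0.956c.

0.956c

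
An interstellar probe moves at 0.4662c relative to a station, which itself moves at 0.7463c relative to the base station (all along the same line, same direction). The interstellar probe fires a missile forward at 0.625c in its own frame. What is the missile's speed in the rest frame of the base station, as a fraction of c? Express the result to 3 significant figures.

0.976c

Apply u = (u'+v)/(1+u'v) twice. Missile in the station frame: (0.625+0.4662)/(1+0.625·0.4662) = 1.0912/1.291375 = 0.84499c.
That velocity, transformed to the rest frame of the base station: (0.84499+0.7463)/(1+0.84499·0.7463) = 1.59129/1.630616037 = 0.97588c.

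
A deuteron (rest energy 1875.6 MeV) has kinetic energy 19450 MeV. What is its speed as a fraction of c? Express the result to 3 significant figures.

K = (γ−1)mc², so γ = 1 + 19450/1875.6 = 11.37.
Then v/c = √(1 − γ⁻²) = √(1 − 0.00773533) = √0.99226467 = 0.996.

0.996c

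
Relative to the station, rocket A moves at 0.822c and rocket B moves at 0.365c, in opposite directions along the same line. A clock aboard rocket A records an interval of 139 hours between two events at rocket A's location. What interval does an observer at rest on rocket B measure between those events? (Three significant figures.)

341 hours

The velocity of rocket A relative to rocket B is (0.822 + 0.365)c / (1 + 0.822×0.365) = 0.91306c; relative speed 0.91306c.
γ for this relative speed: γ = 1/√(1 − 0.833679) = 2.452.
The clock on rocket A records proper time, so rocket B measures Δt = γΔτ = 2.452 × 139 = 341 hours.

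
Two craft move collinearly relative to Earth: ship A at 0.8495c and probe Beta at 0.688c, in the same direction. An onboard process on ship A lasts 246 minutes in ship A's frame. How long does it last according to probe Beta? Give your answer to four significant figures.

The velocity of ship A relative to probe Beta is (0.8495 − 0.688)c / (1 − 0.8495×0.688) = 0.38865c; relative speed 0.38865c.
At |u| = 0.38865c, γ = (1 − 0.151049)^(−1/2) = 1.0853.
The clock on ship A records proper time, so probe Beta measures Δt = γΔτ = 1.0853 × 246 = 267.0 minutes.

267.0 minutes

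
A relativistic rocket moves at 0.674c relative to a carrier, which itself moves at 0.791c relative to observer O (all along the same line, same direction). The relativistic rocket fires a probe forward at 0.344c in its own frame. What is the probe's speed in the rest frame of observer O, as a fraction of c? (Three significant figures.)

First combine the probe and relativistic rocket (S''→S'): u₁ = (0.344 + 0.674)/(1 + 0.344×0.674) = 1.018/1.231856 = 0.8264.
Then combine with the carrier (S'→S): u = (0.8264 + 0.791)/(1 + 0.8264×0.791) = 1.6174/1.6536824 = 0.97806.

0.978c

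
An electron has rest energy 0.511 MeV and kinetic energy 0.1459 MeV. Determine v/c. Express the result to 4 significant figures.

0.6284

K = (γ−1)mc², so γ = 1 + 0.1459/0.511 = 1.2855.
Then v/c = √(1 − γ⁻²) = √(1 − 0.60514) = √0.39486 = 0.6284.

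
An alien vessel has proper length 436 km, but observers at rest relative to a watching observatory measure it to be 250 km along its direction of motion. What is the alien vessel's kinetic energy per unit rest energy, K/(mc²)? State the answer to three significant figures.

γ = L₀/L = 436/250 = 1.744.
Since K = (γ−1)mc², K/(mc²) = 1.744 − 1 = 0.744.

0.744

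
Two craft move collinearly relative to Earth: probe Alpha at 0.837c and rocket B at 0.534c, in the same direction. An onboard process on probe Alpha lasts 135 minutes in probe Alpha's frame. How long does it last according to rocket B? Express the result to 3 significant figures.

161 minutes

Speed of probe Alpha in rocket B's frame: u = (v_A − v_B)/(1 − v_A v_B/c²) = (0.837 − 0.534)/(1 − 0.837×0.534) = 0.303/0.553042 = 0.54788; |u| = 0.54788c.
At |u| = 0.54788c, γ = (1 − 0.300172)^(−1/2) = 1.1954.
The clock on probe Alpha records proper time, so rocket B measures Δt = γΔτ = 1.1954 × 135 = 161 minutes.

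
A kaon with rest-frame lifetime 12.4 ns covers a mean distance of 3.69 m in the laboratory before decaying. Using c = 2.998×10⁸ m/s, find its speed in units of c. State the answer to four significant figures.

Let x = d/(cτ) = 3.690 m / (2.998×10⁸ m/s × 1.240×10^-8 s) = 0.9926. Since d = βγcτ, x = βγ = β/√(1−β²).
Solving: β² = x²/(1+x²) = 0.985255/1.985255 = 0.496286, so β = 0.7045.

0.7045c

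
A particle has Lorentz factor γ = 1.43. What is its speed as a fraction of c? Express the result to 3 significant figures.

0.715c

β = √(1 − 1/γ²) = √(1 − 1/2.0449) = √0.510979 = 0.715.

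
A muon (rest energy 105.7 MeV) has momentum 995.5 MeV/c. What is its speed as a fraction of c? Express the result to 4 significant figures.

βγ = pc/(mc²) = 995.5/105.7 = 9.4182.
Since γ² = 1 + (βγ)² = 89.7025, γ = √89.7025 = 9.47114, and β = (βγ)/γ = 9.4182/9.47114 = 0.9944.

0.9944c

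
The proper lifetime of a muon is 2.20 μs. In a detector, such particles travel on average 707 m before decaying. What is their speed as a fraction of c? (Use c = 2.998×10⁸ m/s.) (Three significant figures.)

Lab distance = (lab lifetime)·v = γτ·βc, so βγ = d/(cτ) = 707.0/(2.998×10⁸ × 2.200×10^-6) = 1.0719.
With βγ = 1.0719: γ² = 1 + (βγ)² = 2.14897, and β = (βγ)/γ = 1.0719/1.46594 = 0.731.

0.731c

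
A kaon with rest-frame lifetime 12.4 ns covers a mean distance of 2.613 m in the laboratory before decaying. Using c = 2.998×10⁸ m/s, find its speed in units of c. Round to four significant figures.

0.5750c

d = βγcτ ⇒ βγ = d/(cτ) = 2.613 m / (3.71752 m) = 0.70289.
β = (βγ)/√(1+(βγ)²) = 0.70289/√1.494054 = 0.5750.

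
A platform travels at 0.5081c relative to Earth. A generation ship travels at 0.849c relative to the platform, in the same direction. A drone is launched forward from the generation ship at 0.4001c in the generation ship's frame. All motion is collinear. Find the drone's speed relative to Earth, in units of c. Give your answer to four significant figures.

0.9774c

Compose velocities in two stages. Stage 1 (into S'): u₁ = (0.4001+0.849)/(1+0.4001×0.849) = 0.93238.
Stage 2 (into S): u = (0.93238+0.5081)/(1+0.93238×0.5081) = 0.97743, so the speed is 0.9774c.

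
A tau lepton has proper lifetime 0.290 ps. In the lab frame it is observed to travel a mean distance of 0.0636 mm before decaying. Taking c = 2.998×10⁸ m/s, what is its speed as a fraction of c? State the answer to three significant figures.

Lab distance = (lab lifetime)·v = γτ·βc, so βγ = d/(cτ) = 6.360×10^-5/(2.998×10⁸ × 2.900×10^-13) = 0.73152.
With βγ = 0.73152: γ² = 1 + (βγ)² = 1.535122, and β = (βγ)/γ = 0.73152/1.239 = 0.590.

0.590c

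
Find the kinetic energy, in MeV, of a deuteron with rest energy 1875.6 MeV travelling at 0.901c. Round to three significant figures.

2450 MeV

γ = 1/√(1 − β²) = 1/√(1 − 0.811801) = 1/√0.188199 = 1/0.433819 = 2.3051.
Kinetic energy: K = (γ − 1)mc² = (2.3051 − 1) × 1875.6 MeV = 1.3051 × 1875.6 = 2450 MeV.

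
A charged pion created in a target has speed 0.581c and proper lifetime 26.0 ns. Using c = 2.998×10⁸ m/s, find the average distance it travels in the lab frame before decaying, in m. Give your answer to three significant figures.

5.56 m

γ = 1/√(1 − β²) = 1/√(1 − 0.337561) = 1/√0.662439 = 1/0.813904 = 1.2286.
Lab-frame lifetime: Δt = γτ = 1.2286 × 26.0 ns = 31.944 ns.
Distance: d = vΔt = 0.581 × 2.998×10⁸ m/s × 3.1944×10^-8 s = 5.56 m.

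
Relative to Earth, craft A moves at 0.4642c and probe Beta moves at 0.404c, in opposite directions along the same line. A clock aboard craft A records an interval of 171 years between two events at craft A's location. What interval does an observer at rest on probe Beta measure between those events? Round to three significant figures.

251 years

The velocity of craft A relative to probe Beta is (0.4642 + 0.404)c / (1 + 0.4642×0.404) = 0.73109c; relative speed 0.73109c.
At |u| = 0.73109c, γ = (1 − 0.534493)^(−1/2) = 1.4657.
The clock on craft A records proper time, so probe Beta measures Δt = γΔτ = 1.4657 × 171 = 251 years.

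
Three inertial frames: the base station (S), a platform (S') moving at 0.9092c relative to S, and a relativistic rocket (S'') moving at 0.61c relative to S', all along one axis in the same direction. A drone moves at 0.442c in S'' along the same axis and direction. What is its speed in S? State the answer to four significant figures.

Compose velocities in two stages. Stage 1 (into S'): u₁ = (0.442+0.61)/(1+0.442×0.61) = 0.82859.
Stage 2 (into S): u = (0.82859+0.9092)/(1+0.82859×0.9092) = 0.99112, so the speed is 0.9911c.

0.9911c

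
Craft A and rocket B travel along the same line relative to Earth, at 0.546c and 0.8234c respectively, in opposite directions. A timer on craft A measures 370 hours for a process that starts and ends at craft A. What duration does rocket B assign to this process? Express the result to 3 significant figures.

Transform craft A's velocity into rocket B's frame: (0.546 + 0.8234)/(1 + 0.546·0.8234) = 1.3694/1.4495764, so the relative speed is 0.94469c.
At |u| = 0.94469c, γ = (1 − 0.892439)^(−1/2) = 3.0491.
Craft A's interval is proper; time dilation gives Δt_B = γΔτ = 3.0491 × 370 hours = 1130 hours.

1130 hours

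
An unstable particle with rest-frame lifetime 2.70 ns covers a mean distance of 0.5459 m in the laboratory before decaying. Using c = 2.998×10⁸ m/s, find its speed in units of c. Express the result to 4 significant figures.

d = βγcτ ⇒ βγ = d/(cτ) = 0.5459 m / (0.80946 m) = 0.6744.
β = (βγ)/√(1+(βγ)²) = 0.6744/√1.454815 = 0.5591.

0.5591c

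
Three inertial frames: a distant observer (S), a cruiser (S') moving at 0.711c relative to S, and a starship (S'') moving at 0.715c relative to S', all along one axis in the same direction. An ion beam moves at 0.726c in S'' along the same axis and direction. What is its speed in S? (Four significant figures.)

0.9911c

First combine the ion beam and starship (S''→S'): u₁ = (0.726 + 0.715)/(1 + 0.726×0.715) = 1.441/1.51909 = 0.94859.
Then combine with the cruiser (S'→S): u = (0.94859 + 0.711)/(1 + 0.94859×0.711) = 1.65959/1.67444749 = 0.99113.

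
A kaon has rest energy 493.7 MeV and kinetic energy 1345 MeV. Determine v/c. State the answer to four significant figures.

γ = 1 + K/(mc²) = 1 + 1345/493.7 = 3.7243.
β = √(1 − 1/γ²) = √(1 − 0.0720959) = √0.9279041 = 0.9633.

0.9633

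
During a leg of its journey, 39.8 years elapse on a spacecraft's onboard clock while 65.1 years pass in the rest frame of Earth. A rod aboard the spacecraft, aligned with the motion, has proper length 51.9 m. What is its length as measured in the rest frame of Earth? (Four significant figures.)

γ = Δt/Δτ = 65.1/39.8 = 1.63568.
L = L₀/γ = 51.9/1.63568 = 31.73 m.

31.73 m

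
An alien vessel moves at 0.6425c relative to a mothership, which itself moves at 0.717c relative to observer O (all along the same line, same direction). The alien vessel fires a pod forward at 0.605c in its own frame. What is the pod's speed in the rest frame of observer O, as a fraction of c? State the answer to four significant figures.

Apply u = (u'+v)/(1+u'v) twice. Pod in the mothership frame: (0.605+0.6425)/(1+0.605·0.6425) = 1.2475/1.3887125 = 0.89831c.
That velocity, transformed to the rest frame of observer O: (0.89831+0.717)/(1+0.89831·0.717) = 1.61531/1.64408827 = 0.9825c.

0.9825c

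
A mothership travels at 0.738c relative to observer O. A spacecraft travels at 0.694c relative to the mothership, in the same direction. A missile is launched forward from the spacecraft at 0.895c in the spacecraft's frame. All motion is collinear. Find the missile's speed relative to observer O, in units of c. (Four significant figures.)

0.9970c

Compose velocities in two stages. Stage 1 (into S'): u₁ = (0.895+0.694)/(1+0.895×0.694) = 0.98018.
Stage 2 (into S): u = (0.98018+0.738)/(1+0.98018×0.738) = 0.99699, so the speed is 0.9970c.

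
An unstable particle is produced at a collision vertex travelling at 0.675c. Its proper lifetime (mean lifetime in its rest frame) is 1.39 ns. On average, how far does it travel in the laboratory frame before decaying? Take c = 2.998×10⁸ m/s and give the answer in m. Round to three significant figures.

With β = 0.675, γ = 1/√(1 − 0.675²) = 1/√0.544375 = 1.3553.
Lab-frame lifetime: Δt = γτ = 1.3553 × 1.39 ns = 1.8839 ns.
Distance: d = vΔt = 0.675 × 2.998×10⁸ m/s × 1.8839×10^-9 s = 0.381 m.

0.381 m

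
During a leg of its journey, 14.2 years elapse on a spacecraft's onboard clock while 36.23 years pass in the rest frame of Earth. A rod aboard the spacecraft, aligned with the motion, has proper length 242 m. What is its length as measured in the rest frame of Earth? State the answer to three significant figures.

The time-dilation ratio gives γ = 36.23/14.2 = 2.55141.
The rod contracts by the same γ: 242 m / 2.55141 = 94.8 m.

94.8 m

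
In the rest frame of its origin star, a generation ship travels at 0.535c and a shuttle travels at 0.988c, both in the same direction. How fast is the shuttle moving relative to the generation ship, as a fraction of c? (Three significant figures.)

Transform to the generation ship's frame: u' = (u − v)/(1 − uv/c²).
u' = (0.988 − 0.535)/(1 − 0.988×0.535) = 0.453/0.47142 = 0.96093.
Speed in the generation ship's frame: 0.961c (in the same direction).

0.961c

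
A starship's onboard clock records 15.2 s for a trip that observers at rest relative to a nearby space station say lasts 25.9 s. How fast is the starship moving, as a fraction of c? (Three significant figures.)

γ = Δt/Δτ = 25.9/15.2 = 1.7039.
β = √(1 − 1/γ²) = √(1 − 0.344439) = √0.655561 = 0.810.

0.810c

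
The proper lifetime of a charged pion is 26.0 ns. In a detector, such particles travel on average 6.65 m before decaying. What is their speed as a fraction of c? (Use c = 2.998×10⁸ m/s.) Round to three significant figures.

0.649c

d = βγcτ ⇒ βγ = d/(cτ) = 6.650 m / (7.7948 m) = 0.85313.
β = (βγ)/√(1+(βγ)²) = 0.85313/√1.727831 = 0.649.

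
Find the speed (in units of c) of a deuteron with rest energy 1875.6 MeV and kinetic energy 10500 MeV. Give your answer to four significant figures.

γ = 1 + K/(mc²) = 1 + 10500/1875.6 = 6.5982.
β = √(1 − 1/γ²) = √(1 − 0.0229694) = √0.9770306 = 0.9884.

0.9884c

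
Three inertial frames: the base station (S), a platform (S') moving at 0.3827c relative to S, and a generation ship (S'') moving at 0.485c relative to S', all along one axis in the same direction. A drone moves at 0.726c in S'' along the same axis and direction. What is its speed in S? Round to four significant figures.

0.9520c

Apply u = (u'+v)/(1+u'v) twice. Drone in the platform frame: (0.726+0.485)/(1+0.726·0.485) = 1.211/1.35211 = 0.89564c.
That velocity, transformed to the rest frame of the base station: (0.89564+0.3827)/(1+0.89564·0.3827) = 1.27834/1.342761428 = 0.95202c.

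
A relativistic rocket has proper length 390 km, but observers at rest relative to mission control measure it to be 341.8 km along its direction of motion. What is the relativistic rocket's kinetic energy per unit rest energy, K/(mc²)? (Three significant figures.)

0.141

Length contraction gives γ = L₀/L = 390/341.8 = 1.14102.
K/(mc²) = γ − 1 = 1.14102 − 1 = 0.141.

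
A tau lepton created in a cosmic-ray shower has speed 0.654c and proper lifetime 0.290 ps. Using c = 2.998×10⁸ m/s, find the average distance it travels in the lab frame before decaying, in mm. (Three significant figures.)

β² = 0.427716, so γ = 1/√0.572284 = 1.3219.
Lab-frame lifetime: Δt = γτ = 1.3219 × 0.290 ps = 0.38335 ps.
Distance: d = vΔt = 0.654 × 2.998×10⁸ m/s × 3.8335×10^-13 s = 7.52×10^-5 m = 0.0752 mm.

0.0752 mm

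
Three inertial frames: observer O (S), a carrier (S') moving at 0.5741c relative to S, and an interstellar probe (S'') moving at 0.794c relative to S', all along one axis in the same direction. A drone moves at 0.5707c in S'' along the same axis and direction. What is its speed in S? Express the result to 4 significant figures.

Apply u = (u'+v)/(1+u'v) twice. Drone in the carrier frame: (0.5707+0.794)/(1+0.5707·0.794) = 1.3647/1.4531358 = 0.93914c.
That velocity, transformed to the rest frame of observer O: (0.93914+0.5741)/(1+0.93914·0.5741) = 1.51324/1.539160274 = 0.98316c.

0.9832c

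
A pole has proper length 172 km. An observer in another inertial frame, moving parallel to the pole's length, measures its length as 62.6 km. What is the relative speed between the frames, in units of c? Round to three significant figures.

0.931c

Length contraction gives γ = L₀/L = 172/62.6 = 2.7476.
β = √(1 − 1/γ²) = √0.867537 = 0.931.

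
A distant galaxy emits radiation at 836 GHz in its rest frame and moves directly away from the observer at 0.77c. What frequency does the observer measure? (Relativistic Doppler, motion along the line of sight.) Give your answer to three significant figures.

301 GHz

Relativistic Doppler (source moving away): f_obs = f_src · √((1−β)/(1+β)).
With β = 0.77: factor = √(0.23/1.77) = 0.36048.
f_obs = 836 × 0.36048 = 301 GHz.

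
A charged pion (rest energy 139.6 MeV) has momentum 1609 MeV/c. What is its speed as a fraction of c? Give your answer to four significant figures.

0.9963c

pc/(mc²) = 1609/139.6 = 11.526 = βγ = β/√(1−β²).
So β² = x²/(1 + x²) with x = 11.526: x² = 132.849, β² = 132.849/133.849 = 0.992529, β = 0.9963.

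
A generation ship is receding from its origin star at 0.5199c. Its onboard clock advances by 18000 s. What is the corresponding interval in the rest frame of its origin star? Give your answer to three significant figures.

21100 s

Lorentz factor: γ = (1 − 0.27029601)^(−1/2) = 1.1706.
The onboard clock measures proper time, so the interval in the rest frame of its origin star is dilated: Δt = γ·Δτ = 1.1706 × 18000 s = 21100 s.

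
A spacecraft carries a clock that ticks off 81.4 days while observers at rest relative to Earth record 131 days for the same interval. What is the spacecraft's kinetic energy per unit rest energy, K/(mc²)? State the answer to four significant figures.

γ = Δt/Δτ = 131/81.4 = 1.60934.
K/(mc²) = γ − 1 = 1.60934 − 1 = 0.6093.

0.6093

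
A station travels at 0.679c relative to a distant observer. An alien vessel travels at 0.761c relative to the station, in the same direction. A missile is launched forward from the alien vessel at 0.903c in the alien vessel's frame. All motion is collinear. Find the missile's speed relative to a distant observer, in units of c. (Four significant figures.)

0.9974c

Apply u = (u'+v)/(1+u'v) twice. Missile in the station frame: (0.903+0.761)/(1+0.903·0.761) = 1.664/1.687183 = 0.98626c.
That velocity, transformed to the rest frame of a distant observer: (0.98626+0.679)/(1+0.98626·0.679) = 1.66526/1.66967054 = 0.99736c.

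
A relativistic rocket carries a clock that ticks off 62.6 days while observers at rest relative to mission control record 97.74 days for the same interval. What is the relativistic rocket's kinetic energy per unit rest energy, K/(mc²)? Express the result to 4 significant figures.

γ = Δt/Δτ = 97.74/62.6 = 1.56134.
Since K = (γ−1)mc², K/(mc²) = 1.56134 − 1 = 0.5613.

0.5613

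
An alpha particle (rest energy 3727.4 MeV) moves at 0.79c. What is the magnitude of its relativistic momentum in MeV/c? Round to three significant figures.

4800 MeV/c

γ = 1/√(1 − β²) = 1/√(1 − 0.6241) = 1/√0.3759 = 1/0.613107 = 1.631.
Momentum: p = γβ·mc = 1.631 × 0.79 × 3727.4 MeV/c = 4800 MeV/c.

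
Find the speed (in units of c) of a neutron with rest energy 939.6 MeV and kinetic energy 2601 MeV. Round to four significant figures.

K = (γ−1)mc², so γ = 1 + 2601/939.6 = 3.7682.
Then v/c = √(1 − γ⁻²) = √(1 − 0.0704259) = √0.9295741 = 0.9641.

0.9641c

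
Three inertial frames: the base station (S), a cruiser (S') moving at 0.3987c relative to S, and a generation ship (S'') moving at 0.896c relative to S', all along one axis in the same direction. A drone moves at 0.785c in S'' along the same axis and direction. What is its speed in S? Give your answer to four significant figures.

First combine the drone and generation ship (S''→S'): u₁ = (0.785 + 0.896)/(1 + 0.785×0.896) = 1.681/1.70336 = 0.98687.
Then combine with the cruiser (S'→S): u = (0.98687 + 0.3987)/(1 + 0.98687×0.3987) = 1.38557/1.393465069 = 0.99433.

0.9943c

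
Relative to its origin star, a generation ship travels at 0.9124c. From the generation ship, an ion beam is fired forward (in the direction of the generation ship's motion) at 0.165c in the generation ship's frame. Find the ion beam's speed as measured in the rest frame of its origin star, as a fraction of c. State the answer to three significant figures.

Relativistic velocity addition: u = (u' + v)/(1 + u'v/c²), with u' = 0.165c and v = 0.9124c.
Numerator: 0.165 + 0.9124 = 1.0774. Denominator: 1 + (0.165)(0.9124) = 1.150546.
u = 1.0774/1.150546 = 0.93642, so the speed is 0.936c.

0.936c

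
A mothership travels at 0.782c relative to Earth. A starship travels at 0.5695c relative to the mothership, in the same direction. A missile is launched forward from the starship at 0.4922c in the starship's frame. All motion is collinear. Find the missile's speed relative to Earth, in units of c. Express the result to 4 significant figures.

0.9774c

First combine the missile and starship (S''→S'): u₁ = (0.4922 + 0.5695)/(1 + 0.4922×0.5695) = 1.0617/1.2803079 = 0.82925.
Then combine with the mothership (S'→S): u = (0.82925 + 0.782)/(1 + 0.82925×0.782) = 1.61125/1.6484735 = 0.97742.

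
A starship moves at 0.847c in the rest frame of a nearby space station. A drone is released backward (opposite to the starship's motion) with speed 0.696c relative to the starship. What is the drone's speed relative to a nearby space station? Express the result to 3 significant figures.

Relativistic velocity addition: u = (u' + v)/(1 + u'v/c²), with u' = −0.696c and v = 0.847c.
Numerator: −0.696 + 0.847 = 0.151. Denominator: 1 + (−0.696)(0.847) = 0.410488.
u = 0.151/0.410488 = 0.36785, so the speed is 0.368c.

0.368c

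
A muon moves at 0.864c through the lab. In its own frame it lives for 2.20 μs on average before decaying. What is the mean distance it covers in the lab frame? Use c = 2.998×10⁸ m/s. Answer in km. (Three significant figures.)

γ = 1/√(1 − β²) = 1/√(1 − 0.746496) = 1/√0.253504 = 1/0.503492 = 1.9861.
Lab-frame lifetime: Δt = γτ = 1.9861 × 2.20 μs = 4.3694 μs.
Distance: d = vΔt = 0.864 × 2.998×10⁸ m/s × 4.3694×10^-6 s = 1130 m = 1.13 km.

1.13 km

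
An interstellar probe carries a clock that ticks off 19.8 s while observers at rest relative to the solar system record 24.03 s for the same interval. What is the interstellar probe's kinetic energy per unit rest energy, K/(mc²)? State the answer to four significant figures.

0.2136

γ = Δt/Δτ = 24.03/19.8 = 1.21364.
Since K = (γ−1)mc², K/(mc²) = 1.21364 − 1 = 0.2136.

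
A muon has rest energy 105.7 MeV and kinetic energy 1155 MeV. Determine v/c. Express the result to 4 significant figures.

0.9965

γ = 1 + K/(mc²) = 1 + 1155/105.7 = 11.927.
β = √(1 − 1/γ²) = √(1 − 0.00702971) = √0.99297029 = 0.9965.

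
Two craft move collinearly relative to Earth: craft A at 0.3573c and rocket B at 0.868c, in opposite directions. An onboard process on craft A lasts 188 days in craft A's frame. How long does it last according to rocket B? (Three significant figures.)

531 days

Transform craft A's velocity into rocket B's frame: (0.3573 + 0.868)/(1 + 0.3573·0.868) = 1.2253/1.3101364, so the relative speed is 0.93525c.
At |u| = 0.93525c, γ = (1 − 0.874693)^(−1/2) = 2.825.
Craft A's interval is proper; time dilation gives Δt_B = γΔτ = 2.825 × 188 days = 531 days.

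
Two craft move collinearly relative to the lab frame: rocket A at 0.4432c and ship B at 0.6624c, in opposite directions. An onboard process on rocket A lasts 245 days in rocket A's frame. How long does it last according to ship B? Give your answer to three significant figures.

Transform rocket A's velocity into ship B's frame: (0.4432 + 0.6624)/(1 + 0.4432·0.6624) = 1.1056/1.29357568, so the relative speed is 0.85469c.
At |u| = 0.85469c, γ = (1 − 0.730495)^(−1/2) = 1.9263.
The clock on rocket A records proper time, so ship B measures Δt = γΔτ = 1.9263 × 245 = 472 days.

472 days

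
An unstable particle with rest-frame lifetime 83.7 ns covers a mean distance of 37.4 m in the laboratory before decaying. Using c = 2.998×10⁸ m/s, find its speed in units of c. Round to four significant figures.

0.8304c

d = βγcτ ⇒ βγ = d/(cτ) = 37.40 m / (25.09326 m) = 1.4904.
β = (βγ)/√(1+(βγ)²) = 1.4904/√3.22129 = 0.8304.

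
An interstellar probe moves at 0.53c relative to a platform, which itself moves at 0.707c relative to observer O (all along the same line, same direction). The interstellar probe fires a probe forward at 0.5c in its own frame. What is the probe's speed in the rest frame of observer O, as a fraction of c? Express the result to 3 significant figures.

0.965c

First combine the probe and interstellar probe (S''→S'): u₁ = (0.5 + 0.53)/(1 + 0.5×0.53) = 1.03/1.265 = 0.81423.
Then combine with the platform (S'→S): u = (0.81423 + 0.707)/(1 + 0.81423×0.707) = 1.52123/1.57566061 = 0.96546.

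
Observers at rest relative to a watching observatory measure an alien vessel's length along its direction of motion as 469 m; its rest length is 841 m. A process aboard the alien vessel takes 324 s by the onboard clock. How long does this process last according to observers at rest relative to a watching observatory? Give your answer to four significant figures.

Length contraction gives γ = L₀/L = 841/469 = 1.79318.
The same γ dilates the second interval: 1.79318 × 324 s = 581.0 s.

581.0 s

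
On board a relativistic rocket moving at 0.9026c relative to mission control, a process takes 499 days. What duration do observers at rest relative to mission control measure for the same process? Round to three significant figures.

1160 days

With β = 0.9026, γ = 1/√(1 − 0.9026²) = 1/√0.18531324 = 2.323.
The onboard clock measures proper time, so the interval in the rest frame of mission control is dilated: Δt = γ·Δτ = 2.323 × 499 days = 1160 days.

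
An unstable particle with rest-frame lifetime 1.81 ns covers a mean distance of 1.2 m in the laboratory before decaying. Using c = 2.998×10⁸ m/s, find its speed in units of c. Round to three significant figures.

0.911c

d = βγcτ ⇒ βγ = d/(cτ) = 1.200 m / (0.542638 m) = 2.2114.
β = (βγ)/√(1+(βγ)²) = 2.2114/√5.89029 = 0.911.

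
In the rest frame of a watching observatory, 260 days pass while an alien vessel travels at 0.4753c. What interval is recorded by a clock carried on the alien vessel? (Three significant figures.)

With β = 0.4753, γ = 1/√(1 − 0.4753²) = 1/√0.77408991 = 1.1366.
The alien vessel's clock runs slow as seen from a watching observatory, so Δτ = Δt/γ = 260/1.1366 = 229 days.

229 days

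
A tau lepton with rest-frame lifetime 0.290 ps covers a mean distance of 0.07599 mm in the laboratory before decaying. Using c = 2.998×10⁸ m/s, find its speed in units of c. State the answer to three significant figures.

Lab distance = (lab lifetime)·v = γτ·βc, so βγ = d/(cτ) = 7.599×10^-5/(2.998×10⁸ × 2.900×10^-13) = 0.87403.
With βγ = 0.87403: γ² = 1 + (βγ)² = 1.763928, and β = (βγ)/γ = 0.87403/1.32813 = 0.658.

0.658c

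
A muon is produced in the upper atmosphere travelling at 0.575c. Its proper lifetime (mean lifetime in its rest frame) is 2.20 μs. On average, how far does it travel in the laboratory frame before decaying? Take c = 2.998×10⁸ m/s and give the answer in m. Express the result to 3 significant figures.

464 m

γ = 1/√(1 − β²) = 1/√(1 − 0.330625) = 1/√0.669375 = 1/0.818153 = 1.2223.
Lab-frame lifetime: Δt = γτ = 1.2223 × 2.20 μs = 2.6891 μs.
Distance: d = vΔt = 0.575 × 2.998×10⁸ m/s × 2.6891×10^-6 s = 464 m.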